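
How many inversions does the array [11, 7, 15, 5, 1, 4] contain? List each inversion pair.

Finding inversions in [11, 7, 15, 5, 1, 4]:

(0, 1): arr[0]=11 > arr[1]=7
(0, 3): arr[0]=11 > arr[3]=5
(0, 4): arr[0]=11 > arr[4]=1
(0, 5): arr[0]=11 > arr[5]=4
(1, 3): arr[1]=7 > arr[3]=5
(1, 4): arr[1]=7 > arr[4]=1
(1, 5): arr[1]=7 > arr[5]=4
(2, 3): arr[2]=15 > arr[3]=5
(2, 4): arr[2]=15 > arr[4]=1
(2, 5): arr[2]=15 > arr[5]=4
(3, 4): arr[3]=5 > arr[4]=1
(3, 5): arr[3]=5 > arr[5]=4

Total inversions: 12

The array has 12 inversion(s): (0,1), (0,3), (0,4), (0,5), (1,3), (1,4), (1,5), (2,3), (2,4), (2,5), (3,4), (3,5). Each pair (i,j) satisfies i < j and arr[i] > arr[j].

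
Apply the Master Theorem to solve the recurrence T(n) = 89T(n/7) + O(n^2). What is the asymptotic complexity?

Master Theorem for T(n) = 89T(n/7) + O(n^2):

a = 89, b = 7, c = 2
log_b(a) = log_7(89) = 2.3067

Case 1: c = 2 < log_7(89) = 2.3067
T(n) = O(n^(log_7 89))

For T(n) = 89T(n/7) + O(n^2): log_7(89) = 2.3067. This is Case 1 of the Master Theorem (c < log_b(a), work dominated by leaves), giving O(n^(log_7 89)).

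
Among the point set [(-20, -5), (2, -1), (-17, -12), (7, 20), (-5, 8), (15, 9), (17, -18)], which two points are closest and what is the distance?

Computing all pairwise distances among 7 points:

d((-20, -5), (2, -1)) = 22.3607
d((-20, -5), (-17, -12)) = 7.6158 <-- minimum
d((-20, -5), (7, 20)) = 36.7967
d((-20, -5), (-5, 8)) = 19.8494
d((-20, -5), (15, 9)) = 37.6962
d((-20, -5), (17, -18)) = 39.2173
d((2, -1), (-17, -12)) = 21.9545
d((2, -1), (7, 20)) = 21.587
d((2, -1), (-5, 8)) = 11.4018
d((2, -1), (15, 9)) = 16.4012
d((2, -1), (17, -18)) = 22.6716
d((-17, -12), (7, 20)) = 40.0
d((-17, -12), (-5, 8)) = 23.3238
d((-17, -12), (15, 9)) = 38.2753
d((-17, -12), (17, -18)) = 34.5254
d((7, 20), (-5, 8)) = 16.9706
d((7, 20), (15, 9)) = 13.6015
d((7, 20), (17, -18)) = 39.2938
d((-5, 8), (15, 9)) = 20.025
d((-5, 8), (17, -18)) = 34.0588
d((15, 9), (17, -18)) = 27.074

Closest pair: (-20, -5) and (-17, -12) with distance 7.6158

The closest pair is (-20, -5) and (-17, -12) with Euclidean distance 7.6158. For 7 points, brute-force pairwise comparison is shown above. For large n, the divide-and-conquer algorithm (sort by x, recurse on halves, check the dividing strip) achieves O(n log n).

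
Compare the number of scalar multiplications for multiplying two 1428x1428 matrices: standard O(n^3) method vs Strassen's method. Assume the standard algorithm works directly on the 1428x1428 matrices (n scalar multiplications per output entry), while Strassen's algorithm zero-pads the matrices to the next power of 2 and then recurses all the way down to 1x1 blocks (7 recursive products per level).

Matrix multiplication for 1428x1428 matrices:

Strassen's algorithm requires power-of-2 dimensions. Pad 1428x1428 to 2048x2048 (next power of 2).

Standard algorithm: 1428^3 = 2911954752 multiplications
Strassen's algorithm: 7^(log2(2048)) = 7^11 = 1977326743 multiplications
Savings: 2911954752 - 1977326743 = 934628009 multiplications

Standard: 2911954752 multiplications (1428^3). Strassen: 1977326743 multiplications (7^11, after padding to 2048x2048). Strassen reduces 8 recursive multiplications to 7 at each level.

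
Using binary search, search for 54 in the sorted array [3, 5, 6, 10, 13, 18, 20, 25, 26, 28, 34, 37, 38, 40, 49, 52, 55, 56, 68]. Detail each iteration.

Binary search for 54 in [3, 5, 6, 10, 13, 18, 20, 25, 26, 28, 34, 37, 38, 40, 49, 52, 55, 56, 68]:

lo=0, hi=18, mid=9, arr[mid]=28 -> 28 < 54, search right half
lo=10, hi=18, mid=14, arr[mid]=49 -> 49 < 54, search right half
lo=15, hi=18, mid=16, arr[mid]=55 -> 55 > 54, search left half
lo=15, hi=15, mid=15, arr[mid]=52 -> 52 < 54, search right half
lo=16 > hi=15, target 54 not found

Binary search determines that 54 is not in the array after 4 comparisons. The search space was exhausted without finding the target.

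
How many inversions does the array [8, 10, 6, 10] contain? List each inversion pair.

Finding inversions in [8, 10, 6, 10]:

(0, 2): arr[0]=8 > arr[2]=6
(1, 2): arr[1]=10 > arr[2]=6

Total inversions: 2

The array has 2 inversion(s): (0,2), (1,2). Each pair (i,j) satisfies i < j and arr[i] > arr[j].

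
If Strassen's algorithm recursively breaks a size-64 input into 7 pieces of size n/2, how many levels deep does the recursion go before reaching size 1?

For divide and conquer with division factor 2:

Problem sizes at each level:
Level 0: 64
Level 1: 32
Level 2: 16
Level 3: 8
Level 4: 4
Level 5: 2
Level 6: 1

The root is level 0 and the size-1 base case is level 6 (the tree spans levels 0 through 6, i.e. 7 levels counting the root), so the depth is the number of divisions: log_2(64) = 6

The recursion tree depth is log_2(64) = 6. At each level, the problem size is divided by 2, so it takes 6 divisions to reduce to a base case of size 1. The algorithm makes 7 recursive calls at each level.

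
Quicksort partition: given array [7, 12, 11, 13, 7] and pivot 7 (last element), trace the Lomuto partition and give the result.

Lomuto partition with pivot = 7:

Initial array: [7, 12, 11, 13, 7]

arr[0]=7 <= 7: swap with position 0, array becomes [7, 12, 11, 13, 7]
arr[1]=12 > 7: no swap
arr[2]=11 > 7: no swap
arr[3]=13 > 7: no swap

Place pivot at position 1: [7, 7, 11, 13, 12]
Pivot position: 1

After partitioning with pivot 7, the array becomes [7, 7, 11, 13, 12]. The pivot is placed at index 1. All elements to the left of the pivot are <= 7, and all elements to the right are > 7.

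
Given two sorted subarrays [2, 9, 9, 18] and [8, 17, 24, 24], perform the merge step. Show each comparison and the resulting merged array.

Merging process:

Compare 2 vs 8: take 2 from left. Merged: [2]
Compare 9 vs 8: take 8 from right. Merged: [2, 8]
Compare 9 vs 17: take 9 from left. Merged: [2, 8, 9]
Compare 9 vs 17: take 9 from left. Merged: [2, 8, 9, 9]
Compare 18 vs 17: take 17 from right. Merged: [2, 8, 9, 9, 17]
Compare 18 vs 24: take 18 from left. Merged: [2, 8, 9, 9, 17, 18]
Append remaining from right: [24, 24]. Merged: [2, 8, 9, 9, 17, 18, 24, 24]

Final merged array: [2, 8, 9, 9, 17, 18, 24, 24]
Total comparisons: 6

The merged array is [2, 8, 9, 9, 17, 18, 24, 24], requiring 6 comparisons. The merge step runs in O(n) time where n is the total number of elements.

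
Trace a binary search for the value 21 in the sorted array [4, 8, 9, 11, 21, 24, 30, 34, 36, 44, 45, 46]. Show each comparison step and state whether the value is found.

Binary search for 21 in [4, 8, 9, 11, 21, 24, 30, 34, 36, 44, 45, 46]:

lo=0, hi=11, mid=5, arr[mid]=24 -> 24 > 21, search left half
lo=0, hi=4, mid=2, arr[mid]=9 -> 9 < 21, search right half
lo=3, hi=4, mid=3, arr[mid]=11 -> 11 < 21, search right half
lo=4, hi=4, mid=4, arr[mid]=21 -> Found target at index 4!

Binary search finds 21 at index 4 after 4 comparisons. The search repeatedly halves the search space by comparing with the middle element.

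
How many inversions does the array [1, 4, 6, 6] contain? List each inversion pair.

Finding inversions in [1, 4, 6, 6]:


Total inversions: 0

The array has 0 inversions. It is already sorted.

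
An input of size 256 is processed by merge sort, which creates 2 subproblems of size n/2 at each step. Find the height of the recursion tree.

For divide and conquer with division factor 2:

Problem sizes at each level:
Level 0: 256
Level 1: 128
Level 2: 64
Level 3: 32
Level 4: 16
Level 5: 8
Level 6: 4
Level 7: 2
Level 8: 1

The root is level 0 and the size-1 base case is level 8 (the tree spans levels 0 through 8, i.e. 9 levels counting the root), so the depth is the number of divisions: log_2(256) = 8

The recursion tree depth is log_2(256) = 8. At each level, the problem size is divided by 2, so it takes 8 divisions to reduce to a base case of size 1. The algorithm makes 2 recursive calls at each level.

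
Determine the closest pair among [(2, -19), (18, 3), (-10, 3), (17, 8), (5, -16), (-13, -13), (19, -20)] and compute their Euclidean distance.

Computing all pairwise distances among 7 points:

d((2, -19), (18, 3)) = 27.2029
d((2, -19), (-10, 3)) = 25.0599
d((2, -19), (17, 8)) = 30.8869
d((2, -19), (5, -16)) = 4.2426 <-- minimum
d((2, -19), (-13, -13)) = 16.1555
d((2, -19), (19, -20)) = 17.0294
d((18, 3), (-10, 3)) = 28.0
d((18, 3), (17, 8)) = 5.099
d((18, 3), (5, -16)) = 23.0217
d((18, 3), (-13, -13)) = 34.8855
d((18, 3), (19, -20)) = 23.0217
d((-10, 3), (17, 8)) = 27.4591
d((-10, 3), (5, -16)) = 24.2074
d((-10, 3), (-13, -13)) = 16.2788
d((-10, 3), (19, -20)) = 37.0135
d((17, 8), (5, -16)) = 26.8328
d((17, 8), (-13, -13)) = 36.6197
d((17, 8), (19, -20)) = 28.0713
d((5, -16), (-13, -13)) = 18.2483
d((5, -16), (19, -20)) = 14.5602
d((-13, -13), (19, -20)) = 32.7567

Closest pair: (2, -19) and (5, -16) with distance 4.2426

The closest pair is (2, -19) and (5, -16) with Euclidean distance 4.2426. For 7 points, brute-force pairwise comparison is shown above. For large n, the divide-and-conquer algorithm (sort by x, recurse on halves, check the dividing strip) achieves O(n log n).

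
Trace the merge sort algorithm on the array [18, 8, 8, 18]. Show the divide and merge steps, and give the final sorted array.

Merge sort trace:

Split: [18, 8, 8, 18] -> [18, 8] and [8, 18]
  Split: [18, 8] -> [18] and [8]
  Merge: [18] + [8] -> [8, 18]
  Split: [8, 18] -> [8] and [18]
  Merge: [8] + [18] -> [8, 18]
Merge: [8, 18] + [8, 18] -> [8, 8, 18, 18]

Final sorted array: [8, 8, 18, 18]

The merge sort proceeds by recursively splitting the array and merging sorted halves.
After all merges, the sorted array is [8, 8, 18, 18].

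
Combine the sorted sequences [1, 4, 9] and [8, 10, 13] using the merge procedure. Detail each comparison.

Merging process:

Compare 1 vs 8: take 1 from left. Merged: [1]
Compare 4 vs 8: take 4 from left. Merged: [1, 4]
Compare 9 vs 8: take 8 from right. Merged: [1, 4, 8]
Compare 9 vs 10: take 9 from left. Merged: [1, 4, 8, 9]
Append remaining from right: [10, 13]. Merged: [1, 4, 8, 9, 10, 13]

Final merged array: [1, 4, 8, 9, 10, 13]
Total comparisons: 4

The merged array is [1, 4, 8, 9, 10, 13], requiring 4 comparisons. The merge step runs in O(n) time where n is the total number of elements.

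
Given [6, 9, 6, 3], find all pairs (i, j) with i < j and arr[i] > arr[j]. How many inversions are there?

Finding inversions in [6, 9, 6, 3]:

(0, 3): arr[0]=6 > arr[3]=3
(1, 2): arr[1]=9 > arr[2]=6
(1, 3): arr[1]=9 > arr[3]=3
(2, 3): arr[2]=6 > arr[3]=3

Total inversions: 4

The array has 4 inversion(s): (0,3), (1,2), (1,3), (2,3). Each pair (i,j) satisfies i < j and arr[i] > arr[j].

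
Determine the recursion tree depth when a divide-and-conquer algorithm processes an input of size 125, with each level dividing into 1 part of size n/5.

For divide and conquer with division factor 5:

Problem sizes at each level:
Level 0: 125
Level 1: 25
Level 2: 5
Level 3: 1

The root is level 0 and the size-1 base case is level 3 (the tree spans levels 0 through 3, i.e. 4 levels counting the root), so the depth is the number of divisions: log_5(125) = 3

The recursion tree depth is log_5(125) = 3. At each level, the problem size is divided by 5, so it takes 3 divisions to reduce to a base case of size 1. The algorithm makes 1 recursive call at each level.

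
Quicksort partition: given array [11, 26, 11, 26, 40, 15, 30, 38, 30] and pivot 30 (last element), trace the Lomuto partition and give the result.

Lomuto partition with pivot = 30:

Initial array: [11, 26, 11, 26, 40, 15, 30, 38, 30]

arr[0]=11 <= 30: swap with position 0, array becomes [11, 26, 11, 26, 40, 15, 30, 38, 30]
arr[1]=26 <= 30: swap with position 1, array becomes [11, 26, 11, 26, 40, 15, 30, 38, 30]
arr[2]=11 <= 30: swap with position 2, array becomes [11, 26, 11, 26, 40, 15, 30, 38, 30]
arr[3]=26 <= 30: swap with position 3, array becomes [11, 26, 11, 26, 40, 15, 30, 38, 30]
arr[4]=40 > 30: no swap
arr[5]=15 <= 30: swap with position 4, array becomes [11, 26, 11, 26, 15, 40, 30, 38, 30]
arr[6]=30 <= 30: swap with position 5, array becomes [11, 26, 11, 26, 15, 30, 40, 38, 30]
arr[7]=38 > 30: no swap

Place pivot at position 6: [11, 26, 11, 26, 15, 30, 30, 38, 40]
Pivot position: 6

After partitioning with pivot 30, the array becomes [11, 26, 11, 26, 15, 30, 30, 38, 40]. The pivot is placed at index 6. All elements to the left of the pivot are <= 30, and all elements to the right are > 30.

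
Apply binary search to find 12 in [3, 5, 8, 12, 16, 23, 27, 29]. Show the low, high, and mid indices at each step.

Binary search for 12 in [3, 5, 8, 12, 16, 23, 27, 29]:

lo=0, hi=7, mid=3, arr[mid]=12 -> Found target at index 3!

Binary search finds 12 at index 3 after 1 comparisons. The search repeatedly halves the search space by comparing with the middle element.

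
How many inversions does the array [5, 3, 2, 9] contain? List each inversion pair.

Finding inversions in [5, 3, 2, 9]:

(0, 1): arr[0]=5 > arr[1]=3
(0, 2): arr[0]=5 > arr[2]=2
(1, 2): arr[1]=3 > arr[2]=2

Total inversions: 3

The array has 3 inversion(s): (0,1), (0,2), (1,2). Each pair (i,j) satisfies i < j and arr[i] > arr[j].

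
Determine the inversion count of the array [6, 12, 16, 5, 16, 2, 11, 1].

Finding inversions in [6, 12, 16, 5, 16, 2, 11, 1]:

(0, 3): arr[0]=6 > arr[3]=5
(0, 5): arr[0]=6 > arr[5]=2
(0, 7): arr[0]=6 > arr[7]=1
(1, 3): arr[1]=12 > arr[3]=5
(1, 5): arr[1]=12 > arr[5]=2
(1, 6): arr[1]=12 > arr[6]=11
(1, 7): arr[1]=12 > arr[7]=1
(2, 3): arr[2]=16 > arr[3]=5
(2, 5): arr[2]=16 > arr[5]=2
(2, 6): arr[2]=16 > arr[6]=11
(2, 7): arr[2]=16 > arr[7]=1
(3, 5): arr[3]=5 > arr[5]=2
(3, 7): arr[3]=5 > arr[7]=1
(4, 5): arr[4]=16 > arr[5]=2
(4, 6): arr[4]=16 > arr[6]=11
(4, 7): arr[4]=16 > arr[7]=1
(5, 7): arr[5]=2 > arr[7]=1
(6, 7): arr[6]=11 > arr[7]=1

Total inversions: 18

The array has 18 inversion(s): (0,3), (0,5), (0,7), (1,3), (1,5), (1,6), (1,7), (2,3), (2,5), (2,6), (2,7), (3,5), (3,7), (4,5), (4,6), (4,7), (5,7), (6,7). Each pair (i,j) satisfies i < j and arr[i] > arr[j].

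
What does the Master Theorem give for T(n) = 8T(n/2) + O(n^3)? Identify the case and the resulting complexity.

Master Theorem for T(n) = 8T(n/2) + O(n^3):

a = 8, b = 2, c = 3
log_b(a) = log_2(8) = 3.0000

Case 2: c = 3 = log_2(8) = 3.0000
T(n) = O(n^3 log n) = O(n^3 log n)

For T(n) = 8T(n/2) + O(n^3): log_2(8) = 3.0000. This is Case 2 of the Master Theorem (c = log_b(a), equal work at all levels), giving O(n^3 log n).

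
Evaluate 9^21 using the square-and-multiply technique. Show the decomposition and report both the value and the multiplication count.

Computing 9^21 by squaring (build up from 9^1; each line after the first costs one multiplication):

9^1 = 9
9^2 = (9^1)^2 = 9^2 = 81
9^4 = (9^2)^2 = 81^2 = 6561
9^5 = 9 * 9^4 = 9 * 6561 = 59049
9^10 = (9^5)^2 = 59049^2 = 3486784401
9^20 = (9^10)^2 = 3486784401^2 = 12157665459056928801
9^21 = 9 * 9^20 = 9 * 12157665459056928801 = 109418989131512359209

Result: 109418989131512359209
Multiplications needed: 6 (6 lines after 9^1)

9^21 = 109418989131512359209. Using exponentiation by squaring, this requires 6 multiplications. The key idea: if the exponent is even, square the half-power; if odd, multiply by the base once.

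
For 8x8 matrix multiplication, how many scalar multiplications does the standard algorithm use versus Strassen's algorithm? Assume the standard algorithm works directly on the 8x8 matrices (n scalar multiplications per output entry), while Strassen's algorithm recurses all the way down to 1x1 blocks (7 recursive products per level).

Matrix multiplication for 8x8 matrices:

Standard algorithm: 8^3 = 512 multiplications
Strassen's algorithm: 7^(log2(8)) = 7^3 = 343 multiplications
Savings: 512 - 343 = 169 multiplications

Standard: 512 multiplications (8^3). Strassen: 343 multiplications (7^3). Strassen reduces 8 recursive multiplications to 7 at each level.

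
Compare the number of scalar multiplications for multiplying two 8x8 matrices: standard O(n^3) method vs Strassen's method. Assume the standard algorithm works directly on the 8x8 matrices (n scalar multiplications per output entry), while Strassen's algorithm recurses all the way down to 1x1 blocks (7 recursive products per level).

Matrix multiplication for 8x8 matrices:

Standard algorithm: 8^3 = 512 multiplications
Strassen's algorithm: 7^(log2(8)) = 7^3 = 343 multiplications
Savings: 512 - 343 = 169 multiplications

Standard: 512 multiplications (8^3). Strassen: 343 multiplications (7^3). Strassen reduces 8 recursive multiplications to 7 at each level.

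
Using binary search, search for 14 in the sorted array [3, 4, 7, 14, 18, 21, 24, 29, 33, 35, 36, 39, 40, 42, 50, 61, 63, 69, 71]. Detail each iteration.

Binary search for 14 in [3, 4, 7, 14, 18, 21, 24, 29, 33, 35, 36, 39, 40, 42, 50, 61, 63, 69, 71]:

lo=0, hi=18, mid=9, arr[mid]=35 -> 35 > 14, search left half
lo=0, hi=8, mid=4, arr[mid]=18 -> 18 > 14, search left half
lo=0, hi=3, mid=1, arr[mid]=4 -> 4 < 14, search right half
lo=2, hi=3, mid=2, arr[mid]=7 -> 7 < 14, search right half
lo=3, hi=3, mid=3, arr[mid]=14 -> Found target at index 3!

Binary search finds 14 at index 3 after 5 comparisons. The search repeatedly halves the search space by comparing with the middle element.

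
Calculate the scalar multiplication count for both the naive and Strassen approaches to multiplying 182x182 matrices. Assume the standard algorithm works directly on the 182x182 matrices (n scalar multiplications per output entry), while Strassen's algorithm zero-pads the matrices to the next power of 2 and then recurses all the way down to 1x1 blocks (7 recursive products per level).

Matrix multiplication for 182x182 matrices:

Strassen's algorithm requires power-of-2 dimensions. Pad 182x182 to 256x256 (next power of 2).

Standard algorithm: 182^3 = 6028568 multiplications
Strassen's algorithm: 7^(log2(256)) = 7^8 = 5764801 multiplications
Savings: 6028568 - 5764801 = 263767 multiplications

Standard: 6028568 multiplications (182^3). Strassen: 5764801 multiplications (7^8, after padding to 256x256). Strassen reduces 8 recursive multiplications to 7 at each level.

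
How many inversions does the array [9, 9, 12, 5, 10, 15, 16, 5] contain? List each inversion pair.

Finding inversions in [9, 9, 12, 5, 10, 15, 16, 5]:

(0, 3): arr[0]=9 > arr[3]=5
(0, 7): arr[0]=9 > arr[7]=5
(1, 3): arr[1]=9 > arr[3]=5
(1, 7): arr[1]=9 > arr[7]=5
(2, 3): arr[2]=12 > arr[3]=5
(2, 4): arr[2]=12 > arr[4]=10
(2, 7): arr[2]=12 > arr[7]=5
(4, 7): arr[4]=10 > arr[7]=5
(5, 7): arr[5]=15 > arr[7]=5
(6, 7): arr[6]=16 > arr[7]=5

Total inversions: 10

The array has 10 inversion(s): (0,3), (0,7), (1,3), (1,7), (2,3), (2,4), (2,7), (4,7), (5,7), (6,7). Each pair (i,j) satisfies i < j and arr[i] > arr[j].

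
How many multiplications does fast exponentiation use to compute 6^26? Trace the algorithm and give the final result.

Computing 6^26 by squaring (build up from 6^1; each line after the first costs one multiplication):

6^1 = 6
6^2 = (6^1)^2 = 6^2 = 36
6^3 = 6 * 6^2 = 6 * 36 = 216
6^6 = (6^3)^2 = 216^2 = 46656
6^12 = (6^6)^2 = 46656^2 = 2176782336
6^13 = 6 * 6^12 = 6 * 2176782336 = 13060694016
6^26 = (6^13)^2 = 13060694016^2 = 170581728179578208256

Result: 170581728179578208256
Multiplications needed: 6 (6 lines after 6^1)

6^26 = 170581728179578208256. Using exponentiation by squaring, this requires 6 multiplications. The key idea: if the exponent is even, square the half-power; if odd, multiply by the base once.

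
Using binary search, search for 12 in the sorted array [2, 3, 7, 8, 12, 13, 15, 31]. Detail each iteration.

Binary search for 12 in [2, 3, 7, 8, 12, 13, 15, 31]:

lo=0, hi=7, mid=3, arr[mid]=8 -> 8 < 12, search right half
lo=4, hi=7, mid=5, arr[mid]=13 -> 13 > 12, search left half
lo=4, hi=4, mid=4, arr[mid]=12 -> Found target at index 4!

Binary search finds 12 at index 4 after 3 comparisons. The search repeatedly halves the search space by comparing with the middle element.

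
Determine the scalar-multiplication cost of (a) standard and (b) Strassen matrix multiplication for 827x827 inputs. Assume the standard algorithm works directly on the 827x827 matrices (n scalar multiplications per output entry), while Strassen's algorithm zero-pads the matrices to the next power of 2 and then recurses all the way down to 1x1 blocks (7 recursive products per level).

Matrix multiplication for 827x827 matrices:

Strassen's algorithm requires power-of-2 dimensions. Pad 827x827 to 1024x1024 (next power of 2).

Standard algorithm: 827^3 = 565609283 multiplications
Strassen's algorithm: 7^(log2(1024)) = 7^10 = 282475249 multiplications
Savings: 565609283 - 282475249 = 283134034 multiplications

Standard: 565609283 multiplications (827^3). Strassen: 282475249 multiplications (7^10, after padding to 1024x1024). Strassen reduces 8 recursive multiplications to 7 at each level.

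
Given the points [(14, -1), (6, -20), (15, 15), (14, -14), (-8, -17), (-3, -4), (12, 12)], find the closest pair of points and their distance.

Computing all pairwise distances among 7 points:

d((14, -1), (6, -20)) = 20.6155
d((14, -1), (15, 15)) = 16.0312
d((14, -1), (14, -14)) = 13.0
d((14, -1), (-8, -17)) = 27.2029
d((14, -1), (-3, -4)) = 17.2627
d((14, -1), (12, 12)) = 13.1529
d((6, -20), (15, 15)) = 36.1386
d((6, -20), (14, -14)) = 10.0
d((6, -20), (-8, -17)) = 14.3178
d((6, -20), (-3, -4)) = 18.3576
d((6, -20), (12, 12)) = 32.5576
d((15, 15), (14, -14)) = 29.0172
d((15, 15), (-8, -17)) = 39.4081
d((15, 15), (-3, -4)) = 26.1725
d((15, 15), (12, 12)) = 4.2426 <-- minimum
d((14, -14), (-8, -17)) = 22.2036
d((14, -14), (-3, -4)) = 19.7231
d((14, -14), (12, 12)) = 26.0768
d((-8, -17), (-3, -4)) = 13.9284
d((-8, -17), (12, 12)) = 35.2278
d((-3, -4), (12, 12)) = 21.9317

Closest pair: (15, 15) and (12, 12) with distance 4.2426

The closest pair is (15, 15) and (12, 12) with Euclidean distance 4.2426. For 7 points, brute-force pairwise comparison is shown above. For large n, the divide-and-conquer algorithm (sort by x, recurse on halves, check the dividing strip) achieves O(n log n).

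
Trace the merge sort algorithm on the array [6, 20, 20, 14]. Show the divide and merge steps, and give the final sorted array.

Merge sort trace:

Split: [6, 20, 20, 14] -> [6, 20] and [20, 14]
  Split: [6, 20] -> [6] and [20]
  Merge: [6] + [20] -> [6, 20]
  Split: [20, 14] -> [20] and [14]
  Merge: [20] + [14] -> [14, 20]
Merge: [6, 20] + [14, 20] -> [6, 14, 20, 20]

Final sorted array: [6, 14, 20, 20]

The merge sort proceeds by recursively splitting the array and merging sorted halves.
After all merges, the sorted array is [6, 14, 20, 20].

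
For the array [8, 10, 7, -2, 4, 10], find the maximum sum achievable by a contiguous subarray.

Using Kadane's algorithm on [8, 10, 7, -2, 4, 10]:

Scanning through the array:
Position 1 (value 10): max_ending_here = 18, max_so_far = 18
Position 2 (value 7): max_ending_here = 25, max_so_far = 25
Position 3 (value -2): max_ending_here = 23, max_so_far = 25
Position 4 (value 4): max_ending_here = 27, max_so_far = 27
Position 5 (value 10): max_ending_here = 37, max_so_far = 37

Maximum subarray: [8, 10, 7, -2, 4, 10]
Maximum sum: 37

The maximum subarray is [8, 10, 7, -2, 4, 10] with sum 37. This subarray runs from index 0 to index 5.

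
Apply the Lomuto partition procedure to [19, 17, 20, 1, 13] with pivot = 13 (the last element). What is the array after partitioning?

Lomuto partition with pivot = 13:

Initial array: [19, 17, 20, 1, 13]

arr[0]=19 > 13: no swap
arr[1]=17 > 13: no swap
arr[2]=20 > 13: no swap
arr[3]=1 <= 13: swap with position 0, array becomes [1, 17, 20, 19, 13]

Place pivot at position 1: [1, 13, 20, 19, 17]
Pivot position: 1

After partitioning with pivot 13, the array becomes [1, 13, 20, 19, 17]. The pivot is placed at index 1. All elements to the left of the pivot are <= 13, and all elements to the right are > 13.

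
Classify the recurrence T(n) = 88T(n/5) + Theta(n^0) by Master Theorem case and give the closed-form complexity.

Master Theorem for T(n) = 88T(n/5) + O(n^0):

a = 88, b = 5, c = 0
log_b(a) = log_5(88) = 2.7819

Case 1: c = 0 < log_5(88) = 2.7819
T(n) = O(n^(log_5 88))

For T(n) = 88T(n/5) + O(n^0): log_5(88) = 2.7819. This is Case 1 of the Master Theorem (c < log_b(a), work dominated by leaves), giving O(n^(log_5 88)).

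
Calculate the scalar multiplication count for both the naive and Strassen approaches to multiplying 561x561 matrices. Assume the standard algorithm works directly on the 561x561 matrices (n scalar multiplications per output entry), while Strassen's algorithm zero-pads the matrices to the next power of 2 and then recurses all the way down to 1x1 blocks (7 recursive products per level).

Matrix multiplication for 561x561 matrices:

Strassen's algorithm requires power-of-2 dimensions. Pad 561x561 to 1024x1024 (next power of 2).

Standard algorithm: 561^3 = 176558481 multiplications
Strassen's algorithm: 7^(log2(1024)) = 7^10 = 282475249 multiplications
Difference: 176558481 - 282475249 = -105916768 (Strassen uses MORE here due to padding overhead — for small or just-over-power-of-2 n, padding can outweigh the per-level savings)

Standard: 176558481 multiplications (561^3). Strassen: 282475249 multiplications (7^10, after padding to 1024x1024). Strassen reduces 8 recursive multiplications to 7 at each level.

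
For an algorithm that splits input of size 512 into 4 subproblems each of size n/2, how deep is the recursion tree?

For divide and conquer with division factor 2:

Problem sizes at each level:
Level 0: 512
Level 1: 256
Level 2: 128
Level 3: 64
Level 4: 32
Level 5: 16
Level 6: 8
Level 7: 4
Level 8: 2
Level 9: 1

The root is level 0 and the size-1 base case is level 9 (the tree spans levels 0 through 9, i.e. 10 levels counting the root), so the depth is the number of divisions: log_2(512) = 9

The recursion tree depth is log_2(512) = 9. At each level, the problem size is divided by 2, so it takes 9 divisions to reduce to a base case of size 1. The algorithm makes 4 recursive calls at each level.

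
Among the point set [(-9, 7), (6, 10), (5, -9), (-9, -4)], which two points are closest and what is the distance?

Computing all pairwise distances among 4 points:

d((-9, 7), (6, 10)) = 15.2971
d((-9, 7), (5, -9)) = 21.2603
d((-9, 7), (-9, -4)) = 11.0 <-- minimum
d((6, 10), (5, -9)) = 19.0263
d((6, 10), (-9, -4)) = 20.5183
d((5, -9), (-9, -4)) = 14.8661

Closest pair: (-9, 7) and (-9, -4) with distance 11.0

The closest pair is (-9, 7) and (-9, -4) with Euclidean distance 11.0. For 4 points, brute-force pairwise comparison is shown above. For large n, the divide-and-conquer algorithm (sort by x, recurse on halves, check the dividing strip) achieves O(n log n).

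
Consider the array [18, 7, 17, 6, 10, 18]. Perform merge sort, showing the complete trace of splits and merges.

Merge sort trace:

Split: [18, 7, 17, 6, 10, 18] -> [18, 7, 17] and [6, 10, 18]
  Split: [18, 7, 17] -> [18] and [7, 17]
    Split: [7, 17] -> [7] and [17]
    Merge: [7] + [17] -> [7, 17]
  Merge: [18] + [7, 17] -> [7, 17, 18]
  Split: [6, 10, 18] -> [6] and [10, 18]
    Split: [10, 18] -> [10] and [18]
    Merge: [10] + [18] -> [10, 18]
  Merge: [6] + [10, 18] -> [6, 10, 18]
Merge: [7, 17, 18] + [6, 10, 18] -> [6, 7, 10, 17, 18, 18]

Final sorted array: [6, 7, 10, 17, 18, 18]

The merge sort proceeds by recursively splitting the array and merging sorted halves.
After all merges, the sorted array is [6, 7, 10, 17, 18, 18].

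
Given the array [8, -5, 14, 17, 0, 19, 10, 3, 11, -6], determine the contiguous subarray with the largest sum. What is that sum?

Using Kadane's algorithm on [8, -5, 14, 17, 0, 19, 10, 3, 11, -6]:

Scanning through the array:
Position 1 (value -5): max_ending_here = 3, max_so_far = 8
Position 2 (value 14): max_ending_here = 17, max_so_far = 17
Position 3 (value 17): max_ending_here = 34, max_so_far = 34
Position 4 (value 0): max_ending_here = 34, max_so_far = 34
Position 5 (value 19): max_ending_here = 53, max_so_far = 53
Position 6 (value 10): max_ending_here = 63, max_so_far = 63
Position 7 (value 3): max_ending_here = 66, max_so_far = 66
Position 8 (value 11): max_ending_here = 77, max_so_far = 77
Position 9 (value -6): max_ending_here = 71, max_so_far = 77

Maximum subarray: [8, -5, 14, 17, 0, 19, 10, 3, 11]
Maximum sum: 77

The maximum subarray is [8, -5, 14, 17, 0, 19, 10, 3, 11] with sum 77. This subarray runs from index 0 to index 8.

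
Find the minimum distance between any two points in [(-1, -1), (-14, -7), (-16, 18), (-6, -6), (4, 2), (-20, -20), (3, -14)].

Computing all pairwise distances among 7 points:

d((-1, -1), (-14, -7)) = 14.3178
d((-1, -1), (-16, 18)) = 24.2074
d((-1, -1), (-6, -6)) = 7.0711
d((-1, -1), (4, 2)) = 5.831 <-- minimum
d((-1, -1), (-20, -20)) = 26.8701
d((-1, -1), (3, -14)) = 13.6015
d((-14, -7), (-16, 18)) = 25.0799
d((-14, -7), (-6, -6)) = 8.0623
d((-14, -7), (4, 2)) = 20.1246
d((-14, -7), (-20, -20)) = 14.3178
d((-14, -7), (3, -14)) = 18.3848
d((-16, 18), (-6, -6)) = 26.0
d((-16, 18), (4, 2)) = 25.6125
d((-16, 18), (-20, -20)) = 38.2099
d((-16, 18), (3, -14)) = 37.2156
d((-6, -6), (4, 2)) = 12.8062
d((-6, -6), (-20, -20)) = 19.799
d((-6, -6), (3, -14)) = 12.0416
d((4, 2), (-20, -20)) = 32.5576
d((4, 2), (3, -14)) = 16.0312
d((-20, -20), (3, -14)) = 23.7697

Closest pair: (-1, -1) and (4, 2) with distance 5.831

The closest pair is (-1, -1) and (4, 2) with Euclidean distance 5.831. For 7 points, brute-force pairwise comparison is shown above. For large n, the divide-and-conquer algorithm (sort by x, recurse on halves, check the dividing strip) achieves O(n log n).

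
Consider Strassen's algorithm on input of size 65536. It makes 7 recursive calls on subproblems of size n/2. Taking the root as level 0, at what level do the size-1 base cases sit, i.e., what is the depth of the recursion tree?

For divide and conquer with division factor 2:

Problem sizes at each level:
Level 0: 65536
Level 1: 32768
Level 2: 16384
Level 3: 8192
Level 4: 4096
Level 5: 2048
Level 6: 1024
Level 7: 512
Level 8: 256
Level 9: 128
Level 10: 64
Level 11: 32
Level 12: 16
Level 13: 8
Level 14: 4
Level 15: 2
Level 16: 1

The root is level 0 and the size-1 base case is level 16 (the tree spans levels 0 through 16, i.e. 17 levels counting the root), so the depth is the number of divisions: log_2(65536) = 16

The recursion tree depth is log_2(65536) = 16. At each level, the problem size is divided by 2, so it takes 16 divisions to reduce to a base case of size 1. The algorithm makes 7 recursive calls at each level.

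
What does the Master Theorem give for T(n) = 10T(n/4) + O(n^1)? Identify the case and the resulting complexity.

Master Theorem for T(n) = 10T(n/4) + O(n^1):

a = 10, b = 4, c = 1
log_b(a) = log_4(10) = 1.6610

Case 1: c = 1 < log_4(10) = 1.6610
T(n) = O(n^(log_4 10))

For T(n) = 10T(n/4) + O(n^1): log_4(10) = 1.6610. This is Case 1 of the Master Theorem (c < log_b(a), work dominated by leaves), giving O(n^(log_4 10)).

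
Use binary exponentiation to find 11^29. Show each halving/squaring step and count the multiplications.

Computing 11^29 by squaring (build up from 11^1; each line after the first costs one multiplication):

11^1 = 11
11^2 = (11^1)^2 = 11^2 = 121
11^3 = 11 * 11^2 = 11 * 121 = 1331
11^6 = (11^3)^2 = 1331^2 = 1771561
11^7 = 11 * 11^6 = 11 * 1771561 = 19487171
11^14 = (11^7)^2 = 19487171^2 = 379749833583241
11^28 = (11^14)^2 = 379749833583241^2 = 144209936106499234037676064081
11^29 = 11 * 11^28 = 11 * 144209936106499234037676064081 = 1586309297171491574414436704891

Result: 1586309297171491574414436704891
Multiplications needed: 7 (7 lines after 11^1)

11^29 = 1586309297171491574414436704891. Using exponentiation by squaring, this requires 7 multiplications. The key idea: if the exponent is even, square the half-power; if odd, multiply by the base once.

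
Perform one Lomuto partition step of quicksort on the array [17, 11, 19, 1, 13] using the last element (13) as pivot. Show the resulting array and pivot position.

Lomuto partition with pivot = 13:

Initial array: [17, 11, 19, 1, 13]

arr[0]=17 > 13: no swap
arr[1]=11 <= 13: swap with position 0, array becomes [11, 17, 19, 1, 13]
arr[2]=19 > 13: no swap
arr[3]=1 <= 13: swap with position 1, array becomes [11, 1, 19, 17, 13]

Place pivot at position 2: [11, 1, 13, 17, 19]
Pivot position: 2

After partitioning with pivot 13, the array becomes [11, 1, 13, 17, 19]. The pivot is placed at index 2. All elements to the left of the pivot are <= 13, and all elements to the right are > 13.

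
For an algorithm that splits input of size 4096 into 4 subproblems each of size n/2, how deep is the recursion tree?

For divide and conquer with division factor 2:

Problem sizes at each level:
Level 0: 4096
Level 1: 2048
Level 2: 1024
Level 3: 512
Level 4: 256
Level 5: 128
Level 6: 64
Level 7: 32
Level 8: 16
Level 9: 8
Level 10: 4
Level 11: 2
Level 12: 1

The root is level 0 and the size-1 base case is level 12 (the tree spans levels 0 through 12, i.e. 13 levels counting the root), so the depth is the number of divisions: log_2(4096) = 12

The recursion tree depth is log_2(4096) = 12. At each level, the problem size is divided by 2, so it takes 12 divisions to reduce to a base case of size 1. The algorithm makes 4 recursive calls at each level.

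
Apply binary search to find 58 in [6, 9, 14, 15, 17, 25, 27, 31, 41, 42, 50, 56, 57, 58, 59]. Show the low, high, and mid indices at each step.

Binary search for 58 in [6, 9, 14, 15, 17, 25, 27, 31, 41, 42, 50, 56, 57, 58, 59]:

lo=0, hi=14, mid=7, arr[mid]=31 -> 31 < 58, search right half
lo=8, hi=14, mid=11, arr[mid]=56 -> 56 < 58, search right half
lo=12, hi=14, mid=13, arr[mid]=58 -> Found target at index 13!

Binary search finds 58 at index 13 after 3 comparisons. The search repeatedly halves the search space by comparing with the middle element.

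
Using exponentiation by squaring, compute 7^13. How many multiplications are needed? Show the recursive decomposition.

Computing 7^13 by squaring (build up from 7^1; each line after the first costs one multiplication):

7^1 = 7
7^2 = (7^1)^2 = 7^2 = 49
7^3 = 7 * 7^2 = 7 * 49 = 343
7^6 = (7^3)^2 = 343^2 = 117649
7^12 = (7^6)^2 = 117649^2 = 13841287201
7^13 = 7 * 7^12 = 7 * 13841287201 = 96889010407

Result: 96889010407
Multiplications needed: 5 (5 lines after 7^1)

7^13 = 96889010407. Using exponentiation by squaring, this requires 5 multiplications. The key idea: if the exponent is even, square the half-power; if odd, multiply by the base once.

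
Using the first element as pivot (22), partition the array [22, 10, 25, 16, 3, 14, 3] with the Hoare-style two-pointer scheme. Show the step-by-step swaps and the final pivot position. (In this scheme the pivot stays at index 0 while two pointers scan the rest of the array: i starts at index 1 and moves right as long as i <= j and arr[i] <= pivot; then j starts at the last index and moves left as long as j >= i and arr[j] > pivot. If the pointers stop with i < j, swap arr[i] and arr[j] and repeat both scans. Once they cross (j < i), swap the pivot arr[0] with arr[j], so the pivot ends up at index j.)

Hoare-style two-pointer partition with pivot = 22:

Initial array: [22, 10, 25, 16, 3, 14, 3]

Pointers start at i = 1, j = 6.
i stops at index 2 (arr[2]=25 > 22), j stops at index 6 (arr[6]=3 <= 22): swap arr[2] and arr[6], array becomes [22, 10, 3, 16, 3, 14, 25]
i ends at 6, j ends at 5: the pointers have crossed (j < i), so scanning stops.

Swap pivot arr[0] with arr[5] to place pivot at position 5: [14, 10, 3, 16, 3, 22, 25]
Pivot position: 5

After partitioning with pivot 22, the array becomes [14, 10, 3, 16, 3, 22, 25]. The pivot is placed at index 5. All elements to the left of the pivot are <= 22, and all elements to the right are > 22.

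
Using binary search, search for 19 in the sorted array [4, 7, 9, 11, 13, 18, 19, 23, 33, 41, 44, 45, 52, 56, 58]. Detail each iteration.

Binary search for 19 in [4, 7, 9, 11, 13, 18, 19, 23, 33, 41, 44, 45, 52, 56, 58]:

lo=0, hi=14, mid=7, arr[mid]=23 -> 23 > 19, search left half
lo=0, hi=6, mid=3, arr[mid]=11 -> 11 < 19, search right half
lo=4, hi=6, mid=5, arr[mid]=18 -> 18 < 19, search right half
lo=6, hi=6, mid=6, arr[mid]=19 -> Found target at index 6!

Binary search finds 19 at index 6 after 4 comparisons. The search repeatedly halves the search space by comparing with the middle element.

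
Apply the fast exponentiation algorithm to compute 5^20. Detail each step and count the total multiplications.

Computing 5^20 by squaring (build up from 5^1; each line after the first costs one multiplication):

5^1 = 5
5^2 = (5^1)^2 = 5^2 = 25
5^4 = (5^2)^2 = 25^2 = 625
5^5 = 5 * 5^4 = 5 * 625 = 3125
5^10 = (5^5)^2 = 3125^2 = 9765625
5^20 = (5^10)^2 = 9765625^2 = 95367431640625

Result: 95367431640625
Multiplications needed: 5 (5 lines after 5^1)

5^20 = 95367431640625. Using exponentiation by squaring, this requires 5 multiplications. The key idea: if the exponent is even, square the half-power; if odd, multiply by the base once.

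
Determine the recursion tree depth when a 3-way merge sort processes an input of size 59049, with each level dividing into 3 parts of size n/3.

For divide and conquer with division factor 3:

Problem sizes at each level:
Level 0: 59049
Level 1: 19683
Level 2: 6561
Level 3: 2187
Level 4: 729
Level 5: 243
Level 6: 81
Level 7: 27
Level 8: 9
Level 9: 3
Level 10: 1

The root is level 0 and the size-1 base case is level 10 (the tree spans levels 0 through 10, i.e. 11 levels counting the root), so the depth is the number of divisions: log_3(59049) = 10

The recursion tree depth is log_3(59049) = 10. At each level, the problem size is divided by 3, so it takes 10 divisions to reduce to a base case of size 1. The algorithm makes 3 recursive calls at each level.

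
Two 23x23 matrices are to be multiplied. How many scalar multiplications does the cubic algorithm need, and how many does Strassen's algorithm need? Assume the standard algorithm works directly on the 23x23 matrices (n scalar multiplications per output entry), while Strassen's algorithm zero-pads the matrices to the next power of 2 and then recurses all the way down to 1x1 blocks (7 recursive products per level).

Matrix multiplication for 23x23 matrices:

Strassen's algorithm requires power-of-2 dimensions. Pad 23x23 to 32x32 (next power of 2).

Standard algorithm: 23^3 = 12167 multiplications
Strassen's algorithm: 7^(log2(32)) = 7^5 = 16807 multiplications
Difference: 12167 - 16807 = -4640 (Strassen uses MORE here due to padding overhead — for small or just-over-power-of-2 n, padding can outweigh the per-level savings)

Standard: 12167 multiplications (23^3). Strassen: 16807 multiplications (7^5, after padding to 32x32). Strassen reduces 8 recursive multiplications to 7 at each level.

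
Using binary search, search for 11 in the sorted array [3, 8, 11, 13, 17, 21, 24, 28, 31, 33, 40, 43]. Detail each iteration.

Binary search for 11 in [3, 8, 11, 13, 17, 21, 24, 28, 31, 33, 40, 43]:

lo=0, hi=11, mid=5, arr[mid]=21 -> 21 > 11, search left half
lo=0, hi=4, mid=2, arr[mid]=11 -> Found target at index 2!

Binary search finds 11 at index 2 after 2 comparisons. The search repeatedly halves the search space by comparing with the middle element.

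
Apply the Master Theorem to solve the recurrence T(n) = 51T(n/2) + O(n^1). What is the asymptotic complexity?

Master Theorem for T(n) = 51T(n/2) + O(n^1):

a = 51, b = 2, c = 1
log_b(a) = log_2(51) = 5.6724

Case 1: c = 1 < log_2(51) = 5.6724
T(n) = O(n^(log_2 51))

For T(n) = 51T(n/2) + O(n^1): log_2(51) = 5.6724. This is Case 1 of the Master Theorem (c < log_b(a), work dominated by leaves), giving O(n^(log_2 51)).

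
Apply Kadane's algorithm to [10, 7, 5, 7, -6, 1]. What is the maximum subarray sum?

Using Kadane's algorithm on [10, 7, 5, 7, -6, 1]:

Scanning through the array:
Position 1 (value 7): max_ending_here = 17, max_so_far = 17
Position 2 (value 5): max_ending_here = 22, max_so_far = 22
Position 3 (value 7): max_ending_here = 29, max_so_far = 29
Position 4 (value -6): max_ending_here = 23, max_so_far = 29
Position 5 (value 1): max_ending_here = 24, max_so_far = 29

Maximum subarray: [10, 7, 5, 7]
Maximum sum: 29

The maximum subarray is [10, 7, 5, 7] with sum 29. This subarray runs from index 0 to index 3.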